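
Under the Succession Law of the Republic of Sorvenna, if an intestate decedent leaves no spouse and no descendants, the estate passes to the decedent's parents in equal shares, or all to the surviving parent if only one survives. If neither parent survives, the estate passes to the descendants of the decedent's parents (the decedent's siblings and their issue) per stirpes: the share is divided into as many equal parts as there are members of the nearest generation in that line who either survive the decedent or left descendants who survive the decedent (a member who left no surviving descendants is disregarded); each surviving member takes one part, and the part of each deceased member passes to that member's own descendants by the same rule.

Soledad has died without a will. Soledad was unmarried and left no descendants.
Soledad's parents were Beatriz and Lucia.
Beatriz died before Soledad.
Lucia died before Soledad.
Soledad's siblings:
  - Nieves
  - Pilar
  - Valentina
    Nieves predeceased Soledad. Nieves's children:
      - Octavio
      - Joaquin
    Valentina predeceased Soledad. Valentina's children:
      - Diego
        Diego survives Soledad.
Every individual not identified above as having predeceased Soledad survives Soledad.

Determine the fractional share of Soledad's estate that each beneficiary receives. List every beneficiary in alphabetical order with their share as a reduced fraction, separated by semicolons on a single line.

Neither parent survives and there are no descendants, so the estate passes to Soledad's siblings and their issue per stirpes.
The estate is divided into 3 equal shares of 1/3 among Nieves, Pilar, Valentina.
Nieves predeceased; the 1/3 allotted to Nieves's branch passes to Nieves's issue by representation.
The 1/3 is divided into 2 equal shares of 1/6 among Octavio, Joaquin.
Octavio is living and takes 1/6.
Joaquin is living and takes 1/6.
Pilar is living and takes 1/3.
Valentina predeceased; the 1/3 allotted to Valentina's branch passes to Valentina's issue by representation.
Diego is the sole taker at this level and receives the full 1/3.

Diego 1/3; Joaquin 1/6; Octavio 1/6; Pilar 1/3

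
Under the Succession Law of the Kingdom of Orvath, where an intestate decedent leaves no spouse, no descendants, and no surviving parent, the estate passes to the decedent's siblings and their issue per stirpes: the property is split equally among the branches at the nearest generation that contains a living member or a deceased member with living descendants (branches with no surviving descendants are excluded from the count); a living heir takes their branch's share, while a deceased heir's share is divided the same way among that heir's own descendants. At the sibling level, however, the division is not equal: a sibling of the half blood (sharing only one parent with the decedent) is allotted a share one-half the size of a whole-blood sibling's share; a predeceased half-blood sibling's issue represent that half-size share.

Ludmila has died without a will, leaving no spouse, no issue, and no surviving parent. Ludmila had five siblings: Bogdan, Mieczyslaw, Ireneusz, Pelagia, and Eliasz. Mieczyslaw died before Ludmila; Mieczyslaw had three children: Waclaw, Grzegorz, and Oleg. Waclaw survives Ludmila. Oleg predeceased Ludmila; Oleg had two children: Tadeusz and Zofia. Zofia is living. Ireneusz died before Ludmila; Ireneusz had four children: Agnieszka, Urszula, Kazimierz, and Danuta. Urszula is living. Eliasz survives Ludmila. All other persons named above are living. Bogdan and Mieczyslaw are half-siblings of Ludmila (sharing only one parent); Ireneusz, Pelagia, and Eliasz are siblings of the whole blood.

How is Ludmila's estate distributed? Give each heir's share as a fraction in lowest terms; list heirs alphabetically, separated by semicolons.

No spouse, descendants, or parent survives, so the estate passes to Ludmila's siblings per stirpes.
Half-blood siblings count for one-half the weight of whole-blood siblings at the initial division.
Dividing 1 in proportion to weights (total weight 4): Bogdan (weight 1/2) → 1/8; Mieczyslaw (weight 1/2) → 1/8; Ireneusz (weight 1) → 1/4; Pelagia (weight 1) → 1/4; Eliasz (weight 1) → 1/4.
Bogdan is living and takes 1/8.
Mieczyslaw predeceased; the 1/8 allotted to Mieczyslaw's branch passes to Mieczyslaw's issue by representation.
The 1/8 is divided into 3 equal shares of 1/24 among Waclaw, Grzegorz, Oleg.
Waclaw is living and takes 1/24.
Grzegorz is living and takes 1/24.
Oleg predeceased; the 1/24 allotted to Oleg's branch passes to Oleg's issue by representation.
The 1/24 is divided into 2 equal shares of 1/48 among Tadeusz, Zofia.
Tadeusz is living and takes 1/48.
Zofia is living and takes 1/48.
Ireneusz predeceased; the 1/4 allotted to Ireneusz's branch passes to Ireneusz's issue by representation.
The 1/4 is divided into 4 equal shares of 1/16 among Agnieszka, Urszula, Kazimierz, Danuta.
Agnieszka is living and takes 1/16.
Urszula is living and takes 1/16.
Kazimierz is living and takes 1/16.
Danuta is living and takes 1/16.
Pelagia is living and takes 1/4.
Eliasz is living and takes 1/4.

Agnieszka 1/16; Bogdan 1/8; Danuta 1/16; Eliasz 1/4; Grzegorz 1/24; Kazimierz 1/16; Pelagia 1/4; Tadeusz 1/48; Urszula 1/16; Waclaw 1/24; Zofia 1/48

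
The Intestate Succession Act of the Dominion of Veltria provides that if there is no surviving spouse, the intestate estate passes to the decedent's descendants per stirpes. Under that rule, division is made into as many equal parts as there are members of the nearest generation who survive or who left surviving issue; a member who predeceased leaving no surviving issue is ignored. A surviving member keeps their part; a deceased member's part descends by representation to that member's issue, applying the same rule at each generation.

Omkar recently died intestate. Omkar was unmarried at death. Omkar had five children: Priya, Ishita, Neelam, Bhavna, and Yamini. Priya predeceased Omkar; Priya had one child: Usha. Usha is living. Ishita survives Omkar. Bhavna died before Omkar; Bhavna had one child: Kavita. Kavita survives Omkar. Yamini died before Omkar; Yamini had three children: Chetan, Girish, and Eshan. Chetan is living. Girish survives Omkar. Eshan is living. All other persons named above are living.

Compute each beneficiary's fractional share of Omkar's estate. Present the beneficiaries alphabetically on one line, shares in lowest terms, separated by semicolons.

There is no surviving spouse, so the entire estate passes to Omkar's descendants per stirpes.
The estate is divided into 5 equal shares of 1/5 among Priya, Ishita, Neelam, Bhavna, Yamini.
Priya predeceased; the 1/5 allotted to Priya's branch passes to Priya's issue by representation.
Usha is the sole taker at this level and receives the full 1/5.
Ishita is living and takes 1/5.
Neelam is living and takes 1/5.
Bhavna predeceased; the 1/5 allotted to Bhavna's branch passes to Bhavna's issue by representation.
Kavita is the sole taker at this level and receives the full 1/5.
Yamini predeceased; the 1/5 allotted to Yamini's branch passes to Yamini's issue by representation.
The 1/5 is divided into 3 equal shares of 1/15 among Chetan, Girish, Eshan.
Chetan is living and takes 1/15.
Girish is living and takes 1/15.
Eshan is living and takes 1/15.

Chetan 1/15; Eshan 1/15; Girish 1/15; Ishita 1/5; Kavita 1/5; Neelam 1/5; Usha 1/5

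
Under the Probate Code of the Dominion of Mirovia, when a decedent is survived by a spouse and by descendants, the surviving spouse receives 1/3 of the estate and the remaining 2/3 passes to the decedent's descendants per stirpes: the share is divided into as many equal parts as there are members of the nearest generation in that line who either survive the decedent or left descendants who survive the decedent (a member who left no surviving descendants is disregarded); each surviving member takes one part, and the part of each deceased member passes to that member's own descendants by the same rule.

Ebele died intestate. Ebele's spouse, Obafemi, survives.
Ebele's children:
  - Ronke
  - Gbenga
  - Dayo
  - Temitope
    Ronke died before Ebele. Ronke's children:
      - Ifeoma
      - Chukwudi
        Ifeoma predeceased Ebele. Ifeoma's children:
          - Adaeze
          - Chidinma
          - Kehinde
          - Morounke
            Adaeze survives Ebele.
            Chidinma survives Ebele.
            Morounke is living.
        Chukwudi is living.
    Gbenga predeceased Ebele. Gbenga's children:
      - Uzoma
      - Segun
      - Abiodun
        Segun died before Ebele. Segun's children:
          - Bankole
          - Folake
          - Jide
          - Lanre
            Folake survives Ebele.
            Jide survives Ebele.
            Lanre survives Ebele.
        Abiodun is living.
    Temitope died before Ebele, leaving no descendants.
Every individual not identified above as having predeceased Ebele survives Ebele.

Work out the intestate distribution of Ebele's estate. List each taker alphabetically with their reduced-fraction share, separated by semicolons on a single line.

Obafemi, as surviving spouse, takes 1/3.
The remaining 2/3 passes to Ebele's descendants per stirpes.
Temitope left no surviving issue, so that branch lapses and is disregarded.
The 2/3 is divided into 3 equal shares of 2/9 among Ronke, Gbenga, Dayo.
Ronke predeceased; the 2/9 allotted to Ronke's branch passes to Ronke's issue by representation.
The 2/9 is divided into 2 equal shares of 1/9 among Ifeoma, Chukwudi.
Ifeoma predeceased; the 1/9 allotted to Ifeoma's branch passes to Ifeoma's issue by representation.
The 1/9 is divided into 4 equal shares of 1/36 among Adaeze, Chidinma, Kehinde, Morounke.
Adaeze is living and takes 1/36.
Chidinma is living and takes 1/36.
Kehinde is living and takes 1/36.
Morounke is living and takes 1/36.
Chukwudi is living and takes 1/9.
Gbenga predeceased; the 2/9 allotted to Gbenga's branch passes to Gbenga's issue by representation.
The 2/9 is divided into 3 equal shares of 2/27 among Uzoma, Segun, Abiodun.
Uzoma is living and takes 2/27.
Segun predeceased; the 2/27 allotted to Segun's branch passes to Segun's issue by representation.
The 2/27 is divided into 4 equal shares of 1/54 among Bankole, Folake, Jide, Lanre.
Bankole is living and takes 1/54.
Folake is living and takes 1/54.
Jide is living and takes 1/54.
Lanre is living and takes 1/54.
Abiodun is living and takes 2/27.
Dayo is living and takes 2/9.

Abiodun 2/27; Adaeze 1/36; Bankole 1/54; Chidinma 1/36; Chukwudi 1/9; Dayo 2/9; Folake 1/54; Jide 1/54; Kehinde 1/36; Lanre 1/54; Morounke 1/36; Obafemi 1/3; Uzoma 2/27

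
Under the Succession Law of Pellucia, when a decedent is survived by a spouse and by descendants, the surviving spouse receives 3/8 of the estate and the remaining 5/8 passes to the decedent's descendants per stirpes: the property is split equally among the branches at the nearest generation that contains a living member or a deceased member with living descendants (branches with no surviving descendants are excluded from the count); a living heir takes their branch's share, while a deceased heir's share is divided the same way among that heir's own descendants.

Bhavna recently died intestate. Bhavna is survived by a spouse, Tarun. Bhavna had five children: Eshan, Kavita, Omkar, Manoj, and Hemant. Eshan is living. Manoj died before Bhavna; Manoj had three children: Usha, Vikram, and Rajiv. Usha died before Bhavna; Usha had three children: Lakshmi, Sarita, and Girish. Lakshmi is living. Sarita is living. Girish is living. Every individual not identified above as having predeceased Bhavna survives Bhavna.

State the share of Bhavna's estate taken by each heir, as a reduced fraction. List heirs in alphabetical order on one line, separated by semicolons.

Eshan 1/8; Girish 1/72; Hemant 1/8; Kavita 1/8; Lakshmi 1/72; Omkar 1/8; Rajiv 1/24; Sarita 1/72; Tarun 3/8; Vikram 1/24

Tarun, as surviving spouse, takes 3/8.
The remaining 5/8 passes to Bhavna's descendants per stirpes.
The 5/8 is divided into 5 equal shares of 1/8 among Eshan, Kavita, Omkar, Manoj, Hemant.
Eshan is living and takes 1/8.
Kavita is living and takes 1/8.
Omkar is living and takes 1/8.
Manoj predeceased; the 1/8 allotted to Manoj's branch passes to Manoj's issue by representation.
The 1/8 is divided into 3 equal shares of 1/24 among Usha, Vikram, Rajiv.
Usha predeceased; the 1/24 allotted to Usha's branch passes to Usha's issue by representation.
The 1/24 is divided into 3 equal shares of 1/72 among Lakshmi, Sarita, Girish.
Lakshmi is living and takes 1/72.
Sarita is living and takes 1/72.
Girish is living and takes 1/72.
Vikram is living and takes 1/24.
Rajiv is living and takes 1/24.
Hemant is living and takes 1/8.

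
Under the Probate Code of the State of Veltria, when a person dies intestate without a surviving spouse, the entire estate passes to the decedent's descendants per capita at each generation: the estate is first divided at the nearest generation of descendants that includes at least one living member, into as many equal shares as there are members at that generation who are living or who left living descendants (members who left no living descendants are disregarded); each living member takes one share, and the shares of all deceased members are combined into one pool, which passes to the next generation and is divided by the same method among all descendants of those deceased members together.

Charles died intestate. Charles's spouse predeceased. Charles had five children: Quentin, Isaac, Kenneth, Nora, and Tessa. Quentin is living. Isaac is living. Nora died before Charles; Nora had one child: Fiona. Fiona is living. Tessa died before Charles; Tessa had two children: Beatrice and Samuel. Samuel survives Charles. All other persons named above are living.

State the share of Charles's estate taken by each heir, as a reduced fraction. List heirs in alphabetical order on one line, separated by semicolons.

Beatrice 2/15; Fiona 2/15; Isaac 1/5; Kenneth 1/5; Quentin 1/5; Samuel 2/15

There is no surviving spouse, so the entire estate passes to Charles's descendants per capita at each generation.
At generation 1 (Quentin, Isaac, Kenneth, Nora, Tessa) there are 5 shares of (1)/5 = 1/5 each.
Living: Quentin, Isaac, and Kenneth — each takes 1/5.
Deceased: Nora and Tessa. Their combined 2/5 is pooled and carried to generation 2.
At generation 2 (Fiona, Beatrice, Samuel) there are 3 shares of (2/5)/3 = 2/15 each.
Living: Fiona, Beatrice, and Samuel — each takes 2/15.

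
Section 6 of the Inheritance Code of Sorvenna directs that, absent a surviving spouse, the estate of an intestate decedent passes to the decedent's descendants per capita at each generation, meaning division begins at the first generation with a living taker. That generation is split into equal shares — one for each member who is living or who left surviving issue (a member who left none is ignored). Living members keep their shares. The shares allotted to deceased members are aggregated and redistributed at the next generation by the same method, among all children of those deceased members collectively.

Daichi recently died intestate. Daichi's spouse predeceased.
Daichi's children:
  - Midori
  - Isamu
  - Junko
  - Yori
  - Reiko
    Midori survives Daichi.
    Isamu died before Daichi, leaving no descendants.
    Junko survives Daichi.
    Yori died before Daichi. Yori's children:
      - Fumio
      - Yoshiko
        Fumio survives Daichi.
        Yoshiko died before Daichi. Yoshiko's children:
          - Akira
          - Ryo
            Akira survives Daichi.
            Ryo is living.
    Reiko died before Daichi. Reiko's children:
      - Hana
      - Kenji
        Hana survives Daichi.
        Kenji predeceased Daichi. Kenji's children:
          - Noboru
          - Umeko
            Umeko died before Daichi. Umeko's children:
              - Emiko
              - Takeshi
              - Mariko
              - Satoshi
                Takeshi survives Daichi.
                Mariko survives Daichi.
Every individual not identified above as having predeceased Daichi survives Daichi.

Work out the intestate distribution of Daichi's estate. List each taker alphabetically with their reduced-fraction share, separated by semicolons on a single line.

Akira 1/16; Emiko 1/64; Fumio 1/8; Hana 1/8; Junko 1/4; Mariko 1/64; Midori 1/4; Noboru 1/16; Ryo 1/16; Satoshi 1/64; Takeshi 1/64

There is no surviving spouse, so the entire estate passes to Daichi's descendants per capita at each generation.
At generation 1 (Midori, Junko, Yori, Reiko) there are 4 shares of (1)/4 = 1/4 each.
Living: Midori and Junko — each takes 1/4.
Deceased: Yori and Reiko. Their combined 1/2 is pooled and carried to generation 2.
At generation 2 (Fumio, Yoshiko, Hana, Kenji) there are 4 shares of (1/2)/4 = 1/8 each.
Living: Fumio and Hana — each takes 1/8.
Deceased: Yoshiko and Kenji. Their combined 1/4 is pooled and carried to generation 3.
At generation 3 (Akira, Ryo, Noboru, Umeko) there are 4 shares of (1/4)/4 = 1/16 each.
Living: Akira, Ryo, and Noboru — each takes 1/16.
Deceased: Umeko. That 1/16 share is carried to generation 4.
At generation 4 (Emiko, Takeshi, Mariko, Satoshi) there are 4 shares of (1/16)/4 = 1/64 each.
Living: Emiko, Takeshi, Mariko, and Satoshi — each takes 1/64.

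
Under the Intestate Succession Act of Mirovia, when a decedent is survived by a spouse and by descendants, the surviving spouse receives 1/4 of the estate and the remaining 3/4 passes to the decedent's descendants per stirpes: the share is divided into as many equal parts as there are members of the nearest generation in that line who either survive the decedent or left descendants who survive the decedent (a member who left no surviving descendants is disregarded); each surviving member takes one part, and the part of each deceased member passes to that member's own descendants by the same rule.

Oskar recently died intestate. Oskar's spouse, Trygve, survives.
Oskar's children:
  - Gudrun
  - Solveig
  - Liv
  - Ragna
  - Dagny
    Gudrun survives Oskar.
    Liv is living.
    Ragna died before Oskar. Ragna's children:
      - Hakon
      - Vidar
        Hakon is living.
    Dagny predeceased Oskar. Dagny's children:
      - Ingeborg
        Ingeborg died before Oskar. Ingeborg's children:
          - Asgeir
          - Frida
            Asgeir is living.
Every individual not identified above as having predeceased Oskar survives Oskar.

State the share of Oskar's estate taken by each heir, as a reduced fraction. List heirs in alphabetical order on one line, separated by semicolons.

Asgeir 3/40; Frida 3/40; Gudrun 3/20; Hakon 3/40; Liv 3/20; Solveig 3/20; Trygve 1/4; Vidar 3/40

Trygve, as surviving spouse, takes 1/4.
The remaining 3/4 passes to Oskar's descendants per stirpes.
The 3/4 is divided into 5 equal shares of 3/20 among Gudrun, Solveig, Liv, Ragna, Dagny.
Gudrun is living and takes 3/20.
Solveig is living and takes 3/20.
Liv is living and takes 3/20.
Ragna predeceased; the 3/20 allotted to Ragna's branch passes to Ragna's issue by representation.
The 3/20 is divided into 2 equal shares of 3/40 among Hakon, Vidar.
Hakon is living and takes 3/40.
Vidar is living and takes 3/40.
Dagny predeceased; the 3/20 allotted to Dagny's branch passes to Dagny's issue by representation.
Ingeborg's line is the sole branch at this level, so the full 3/20 passes to Ingeborg's issue by representation.
The 3/20 is divided into 2 equal shares of 3/40 among Asgeir, Frida.
Asgeir is living and takes 3/40.
Frida is living and takes 3/40.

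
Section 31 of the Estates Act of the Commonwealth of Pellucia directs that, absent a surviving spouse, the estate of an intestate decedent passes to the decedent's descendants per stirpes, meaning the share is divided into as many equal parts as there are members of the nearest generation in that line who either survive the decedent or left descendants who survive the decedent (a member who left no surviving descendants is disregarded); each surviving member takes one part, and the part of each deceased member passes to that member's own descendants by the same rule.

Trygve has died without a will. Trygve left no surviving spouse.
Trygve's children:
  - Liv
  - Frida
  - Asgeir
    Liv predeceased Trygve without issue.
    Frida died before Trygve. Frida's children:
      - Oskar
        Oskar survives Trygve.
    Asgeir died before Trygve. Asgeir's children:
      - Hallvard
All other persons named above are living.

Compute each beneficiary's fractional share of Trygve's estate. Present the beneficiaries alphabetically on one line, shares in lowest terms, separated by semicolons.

There is no surviving spouse, so the entire estate passes to Trygve's descendants per stirpes.
Liv left no surviving issue, so that branch lapses and is disregarded.
The estate is divided into 2 equal shares of 1/2 among Frida, Asgeir.
Frida predeceased; the 1/2 allotted to Frida's branch passes to Frida's issue by representation.
Oskar is the sole taker at this level and receives the full 1/2.
Asgeir predeceased; the 1/2 allotted to Asgeir's branch passes to Asgeir's issue by representation.
Hallvard is the sole taker at this level and receives the full 1/2.

Hallvard 1/2; Oskar 1/2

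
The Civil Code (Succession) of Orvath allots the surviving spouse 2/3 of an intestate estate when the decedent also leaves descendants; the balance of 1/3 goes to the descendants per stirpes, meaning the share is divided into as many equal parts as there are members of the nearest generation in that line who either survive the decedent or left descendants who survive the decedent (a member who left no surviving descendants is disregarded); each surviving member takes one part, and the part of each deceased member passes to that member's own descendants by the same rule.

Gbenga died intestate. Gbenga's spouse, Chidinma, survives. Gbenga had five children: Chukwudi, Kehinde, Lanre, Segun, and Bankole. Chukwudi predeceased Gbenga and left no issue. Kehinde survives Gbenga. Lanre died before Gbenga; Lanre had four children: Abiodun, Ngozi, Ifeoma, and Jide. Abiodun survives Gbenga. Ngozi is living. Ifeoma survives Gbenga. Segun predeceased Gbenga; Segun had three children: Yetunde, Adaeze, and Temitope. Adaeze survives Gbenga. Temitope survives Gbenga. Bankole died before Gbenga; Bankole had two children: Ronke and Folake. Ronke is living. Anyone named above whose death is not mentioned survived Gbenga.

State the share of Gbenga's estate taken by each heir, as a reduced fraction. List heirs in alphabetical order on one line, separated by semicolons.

Abiodun 1/48; Adaeze 1/36; Chidinma 2/3; Folake 1/24; Ifeoma 1/48; Jide 1/48; Kehinde 1/12; Ngozi 1/48; Ronke 1/24; Temitope 1/36; Yetunde 1/36

Chidinma, as surviving spouse, takes 2/3.
The remaining 1/3 passes to Gbenga's descendants per stirpes.
Chukwudi left no surviving issue, so that branch lapses and is disregarded.
The 1/3 is divided into 4 equal shares of 1/12 among Kehinde, Lanre, Segun, Bankole.
Kehinde is living and takes 1/12.
Lanre predeceased; the 1/12 allotted to Lanre's branch passes to Lanre's issue by representation.
The 1/12 is divided into 4 equal shares of 1/48 among Abiodun, Ngozi, Ifeoma, Jide.
Abiodun is living and takes 1/48.
Ngozi is living and takes 1/48.
Ifeoma is living and takes 1/48.
Jide is living and takes 1/48.
Segun predeceased; the 1/12 allotted to Segun's branch passes to Segun's issue by representation.
The 1/12 is divided into 3 equal shares of 1/36 among Yetunde, Adaeze, Temitope.
Yetunde is living and takes 1/36.
Adaeze is living and takes 1/36.
Temitope is living and takes 1/36.
Bankole predeceased; the 1/12 allotted to Bankole's branch passes to Bankole's issue by representation.
The 1/12 is divided into 2 equal shares of 1/24 among Ronke, Folake.
Ronke is living and takes 1/24.
Folake is living and takes 1/24.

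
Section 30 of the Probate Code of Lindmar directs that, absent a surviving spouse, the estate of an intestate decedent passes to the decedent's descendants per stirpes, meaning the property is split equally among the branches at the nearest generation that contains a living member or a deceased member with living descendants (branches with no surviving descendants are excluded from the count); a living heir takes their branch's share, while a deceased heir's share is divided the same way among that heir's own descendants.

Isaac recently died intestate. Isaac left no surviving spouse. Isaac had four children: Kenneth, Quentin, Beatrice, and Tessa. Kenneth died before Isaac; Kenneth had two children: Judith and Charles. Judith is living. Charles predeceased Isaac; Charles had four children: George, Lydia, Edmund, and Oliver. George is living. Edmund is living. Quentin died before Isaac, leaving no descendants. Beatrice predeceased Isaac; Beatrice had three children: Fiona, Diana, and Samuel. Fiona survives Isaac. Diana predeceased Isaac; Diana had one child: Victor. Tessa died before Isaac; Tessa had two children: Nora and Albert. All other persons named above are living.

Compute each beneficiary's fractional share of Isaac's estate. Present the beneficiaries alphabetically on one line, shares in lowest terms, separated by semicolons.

Albert 1/6; Edmund 1/24; Fiona 1/9; George 1/24; Judith 1/6; Lydia 1/24; Nora 1/6; Oliver 1/24; Samuel 1/9; Victor 1/9

There is no surviving spouse, so the entire estate passes to Isaac's descendants per stirpes.
Quentin left no surviving issue, so that branch lapses and is disregarded.
The estate is divided into 3 equal shares of 1/3 among Kenneth, Beatrice, Tessa.
Kenneth predeceased; the 1/3 allotted to Kenneth's branch passes to Kenneth's issue by representation.
The 1/3 is divided into 2 equal shares of 1/6 among Judith, Charles.
Judith is living and takes 1/6.
Charles predeceased; the 1/6 allotted to Charles's branch passes to Charles's issue by representation.
The 1/6 is divided into 4 equal shares of 1/24 among George, Lydia, Edmund, Oliver.
George is living and takes 1/24.
Lydia is living and takes 1/24.
Edmund is living and takes 1/24.
Oliver is living and takes 1/24.
Beatrice predeceased; the 1/3 allotted to Beatrice's branch passes to Beatrice's issue by representation.
The 1/3 is divided into 3 equal shares of 1/9 among Fiona, Diana, Samuel.
Fiona is living and takes 1/9.
Diana predeceased; the 1/9 allotted to Diana's branch passes to Diana's issue by representation.
Victor is the sole taker at this level and receives the full 1/9.
Samuel is living and takes 1/9.
Tessa predeceased; the 1/3 allotted to Tessa's branch passes to Tessa's issue by representation.
The 1/3 is divided into 2 equal shares of 1/6 among Nora, Albert.
Nora is living and takes 1/6.
Albert is living and takes 1/6.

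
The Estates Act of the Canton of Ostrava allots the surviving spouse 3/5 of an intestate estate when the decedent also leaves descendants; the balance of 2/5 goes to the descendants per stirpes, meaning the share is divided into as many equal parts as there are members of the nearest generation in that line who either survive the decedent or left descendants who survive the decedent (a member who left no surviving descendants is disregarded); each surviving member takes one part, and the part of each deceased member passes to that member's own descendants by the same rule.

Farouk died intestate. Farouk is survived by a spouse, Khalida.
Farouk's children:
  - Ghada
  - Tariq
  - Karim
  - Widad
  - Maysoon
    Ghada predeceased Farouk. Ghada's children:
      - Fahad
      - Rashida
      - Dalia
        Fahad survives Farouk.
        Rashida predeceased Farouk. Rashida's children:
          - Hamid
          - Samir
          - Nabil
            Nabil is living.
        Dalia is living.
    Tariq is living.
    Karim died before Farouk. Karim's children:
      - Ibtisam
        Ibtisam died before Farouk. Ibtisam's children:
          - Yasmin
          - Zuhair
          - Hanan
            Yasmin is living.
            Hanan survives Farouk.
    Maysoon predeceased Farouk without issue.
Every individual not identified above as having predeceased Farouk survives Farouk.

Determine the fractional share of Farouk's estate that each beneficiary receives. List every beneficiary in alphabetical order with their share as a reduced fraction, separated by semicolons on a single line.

Dalia 1/30; Fahad 1/30; Hamid 1/90; Hanan 1/30; Khalida 3/5; Nabil 1/90; Samir 1/90; Tariq 1/10; Widad 1/10; Yasmin 1/30; Zuhair 1/30

Khalida, as surviving spouse, takes 3/5.
The remaining 2/5 passes to Farouk's descendants per stirpes.
Maysoon left no surviving issue, so that branch lapses and is disregarded.
The 2/5 is divided into 4 equal shares of 1/10 among Ghada, Tariq, Karim, Widad.
Ghada predeceased; the 1/10 allotted to Ghada's branch passes to Ghada's issue by representation.
The 1/10 is divided into 3 equal shares of 1/30 among Fahad, Rashida, Dalia.
Fahad is living and takes 1/30.
Rashida predeceased; the 1/30 allotted to Rashida's branch passes to Rashida's issue by representation.
The 1/30 is divided into 3 equal shares of 1/90 among Hamid, Samir, Nabil.
Hamid is living and takes 1/90.
Samir is living and takes 1/90.
Nabil is living and takes 1/90.
Dalia is living and takes 1/30.
Tariq is living and takes 1/10.
Karim predeceased; the 1/10 allotted to Karim's branch passes to Karim's issue by representation.
Ibtisam's line is the sole branch at this level, so the full 1/10 passes to Ibtisam's issue by representation.
The 1/10 is divided into 3 equal shares of 1/30 among Yasmin, Zuhair, Hanan.
Yasmin is living and takes 1/30.
Zuhair is living and takes 1/30.
Hanan is living and takes 1/30.
Widad is living and takes 1/10.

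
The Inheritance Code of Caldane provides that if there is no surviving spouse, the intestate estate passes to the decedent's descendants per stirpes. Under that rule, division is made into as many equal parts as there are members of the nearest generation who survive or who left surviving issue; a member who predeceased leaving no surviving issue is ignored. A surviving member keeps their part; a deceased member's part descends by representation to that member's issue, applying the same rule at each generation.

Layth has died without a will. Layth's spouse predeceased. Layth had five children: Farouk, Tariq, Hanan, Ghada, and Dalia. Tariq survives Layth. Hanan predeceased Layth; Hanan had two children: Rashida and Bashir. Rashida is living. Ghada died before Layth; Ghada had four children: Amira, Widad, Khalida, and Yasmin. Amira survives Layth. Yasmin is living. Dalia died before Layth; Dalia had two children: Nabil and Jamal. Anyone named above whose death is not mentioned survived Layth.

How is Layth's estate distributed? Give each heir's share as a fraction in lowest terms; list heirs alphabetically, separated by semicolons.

Amira 1/20; Bashir 1/10; Farouk 1/5; Jamal 1/10; Khalida 1/20; Nabil 1/10; Rashida 1/10; Tariq 1/5; Widad 1/20; Yasmin 1/20

There is no surviving spouse, so the entire estate passes to Layth's descendants per stirpes.
The estate is divided into 5 equal shares of 1/5 among Farouk, Tariq, Hanan, Ghada, Dalia.
Farouk is living and takes 1/5.
Tariq is living and takes 1/5.
Hanan predeceased; the 1/5 allotted to Hanan's branch passes to Hanan's issue by representation.
The 1/5 is divided into 2 equal shares of 1/10 among Rashida, Bashir.
Rashida is living and takes 1/10.
Bashir is living and takes 1/10.
Ghada predeceased; the 1/5 allotted to Ghada's branch passes to Ghada's issue by representation.
The 1/5 is divided into 4 equal shares of 1/20 among Amira, Widad, Khalida, Yasmin.
Amira is living and takes 1/20.
Widad is living and takes 1/20.
Khalida is living and takes 1/20.
Yasmin is living and takes 1/20.
Dalia predeceased; the 1/5 allotted to Dalia's branch passes to Dalia's issue by representation.
The 1/5 is divided into 2 equal shares of 1/10 among Nabil, Jamal.
Nabil is living and takes 1/10.
Jamal is living and takes 1/10.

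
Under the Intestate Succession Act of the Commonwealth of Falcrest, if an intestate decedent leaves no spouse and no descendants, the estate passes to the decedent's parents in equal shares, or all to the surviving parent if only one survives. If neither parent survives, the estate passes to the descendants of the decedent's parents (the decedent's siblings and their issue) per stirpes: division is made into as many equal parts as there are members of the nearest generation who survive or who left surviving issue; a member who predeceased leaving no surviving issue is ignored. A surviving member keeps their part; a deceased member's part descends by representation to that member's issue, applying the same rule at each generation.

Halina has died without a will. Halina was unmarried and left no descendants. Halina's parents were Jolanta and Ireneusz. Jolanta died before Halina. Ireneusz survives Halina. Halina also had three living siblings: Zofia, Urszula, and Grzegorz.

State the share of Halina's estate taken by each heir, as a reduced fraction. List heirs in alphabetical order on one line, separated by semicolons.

Ireneusz 1

Only one parent, Ireneusz, survives, so Ireneusz takes the entire estate. The siblings take nothing because a surviving parent has priority.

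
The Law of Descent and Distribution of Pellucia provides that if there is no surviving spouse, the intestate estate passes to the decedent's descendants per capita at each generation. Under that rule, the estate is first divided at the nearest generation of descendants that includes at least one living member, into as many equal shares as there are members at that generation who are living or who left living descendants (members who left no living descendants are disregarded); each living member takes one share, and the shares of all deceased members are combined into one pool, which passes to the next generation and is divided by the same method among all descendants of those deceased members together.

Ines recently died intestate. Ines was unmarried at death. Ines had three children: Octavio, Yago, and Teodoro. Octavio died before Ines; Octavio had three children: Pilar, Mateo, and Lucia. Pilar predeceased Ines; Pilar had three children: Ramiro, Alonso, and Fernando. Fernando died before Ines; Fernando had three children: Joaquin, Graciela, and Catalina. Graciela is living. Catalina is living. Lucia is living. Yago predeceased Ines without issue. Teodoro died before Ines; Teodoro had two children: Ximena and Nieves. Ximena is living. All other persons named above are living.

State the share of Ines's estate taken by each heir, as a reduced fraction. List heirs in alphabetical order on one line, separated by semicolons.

There is no surviving spouse, so the entire estate passes to Ines's descendants per capita at each generation.
No one at generation 1 (Octavio, Teodoro) is living; moving to the next generation.
At generation 2 (Pilar, Mateo, Lucia, Ximena, Nieves) there are 5 shares of (1)/5 = 1/5 each.
Living: Mateo, Lucia, Ximena, and Nieves — each takes 1/5.
Deceased: Pilar. That 1/5 share is carried to generation 3.
At generation 3 (Ramiro, Alonso, Fernando) there are 3 shares of (1/5)/3 = 1/15 each.
Living: Ramiro and Alonso — each takes 1/15.
Deceased: Fernando. That 1/15 share is carried to generation 4.
At generation 4 (Joaquin, Graciela, Catalina) there are 3 shares of (1/15)/3 = 1/45 each.
Living: Joaquin, Graciela, and Catalina — each takes 1/45.

Alonso 1/15; Catalina 1/45; Graciela 1/45; Joaquin 1/45; Lucia 1/5; Mateo 1/5; Nieves 1/5; Ramiro 1/15; Ximena 1/5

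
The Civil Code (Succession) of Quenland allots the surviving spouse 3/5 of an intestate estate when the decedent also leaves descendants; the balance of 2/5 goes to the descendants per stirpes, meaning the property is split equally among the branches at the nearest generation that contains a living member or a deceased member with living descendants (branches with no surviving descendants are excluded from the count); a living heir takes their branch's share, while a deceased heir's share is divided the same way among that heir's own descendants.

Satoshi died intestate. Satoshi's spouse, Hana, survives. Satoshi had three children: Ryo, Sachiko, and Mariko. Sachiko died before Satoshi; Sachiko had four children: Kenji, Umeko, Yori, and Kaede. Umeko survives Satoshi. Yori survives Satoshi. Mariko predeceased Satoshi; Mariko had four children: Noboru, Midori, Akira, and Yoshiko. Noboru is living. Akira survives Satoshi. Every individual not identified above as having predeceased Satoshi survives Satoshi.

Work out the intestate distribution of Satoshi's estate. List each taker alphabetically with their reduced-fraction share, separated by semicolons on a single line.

Akira 1/30; Hana 3/5; Kaede 1/30; Kenji 1/30; Midori 1/30; Noboru 1/30; Ryo 2/15; Umeko 1/30; Yori 1/30; Yoshiko 1/30

Hana, as surviving spouse, takes 3/5.
The remaining 2/5 passes to Satoshi's descendants per stirpes.
The 2/5 is divided into 3 equal shares of 2/15 among Ryo, Sachiko, Mariko.
Ryo is living and takes 2/15.
Sachiko predeceased; the 2/15 allotted to Sachiko's branch passes to Sachiko's issue by representation.
The 2/15 is divided into 4 equal shares of 1/30 among Kenji, Umeko, Yori, Kaede.
Kenji is living and takes 1/30.
Umeko is living and takes 1/30.
Yori is living and takes 1/30.
Kaede is living and takes 1/30.
Mariko predeceased; the 2/15 allotted to Mariko's branch passes to Mariko's issue by representation.
The 2/15 is divided into 4 equal shares of 1/30 among Noboru, Midori, Akira, Yoshiko.
Noboru is living and takes 1/30.
Midori is living and takes 1/30.
Akira is living and takes 1/30.
Yoshiko is living and takes 1/30.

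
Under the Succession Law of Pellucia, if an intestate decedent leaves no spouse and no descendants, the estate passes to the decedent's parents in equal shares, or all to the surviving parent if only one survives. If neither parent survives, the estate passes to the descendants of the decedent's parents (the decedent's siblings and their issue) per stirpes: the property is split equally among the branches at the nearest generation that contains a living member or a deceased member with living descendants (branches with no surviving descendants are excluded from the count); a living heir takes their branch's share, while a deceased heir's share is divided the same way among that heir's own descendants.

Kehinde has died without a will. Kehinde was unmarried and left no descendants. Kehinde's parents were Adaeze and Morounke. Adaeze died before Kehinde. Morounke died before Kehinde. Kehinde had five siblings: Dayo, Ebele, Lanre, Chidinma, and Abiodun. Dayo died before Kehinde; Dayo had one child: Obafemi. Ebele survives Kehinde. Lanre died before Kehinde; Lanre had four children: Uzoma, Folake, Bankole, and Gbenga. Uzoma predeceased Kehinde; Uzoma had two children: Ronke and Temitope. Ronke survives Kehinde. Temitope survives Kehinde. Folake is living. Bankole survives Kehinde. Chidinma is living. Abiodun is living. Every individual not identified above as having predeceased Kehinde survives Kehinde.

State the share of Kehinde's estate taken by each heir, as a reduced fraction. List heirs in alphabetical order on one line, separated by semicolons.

Neither parent survives and there are no descendants, so the estate passes to Kehinde's siblings and their issue per stirpes.
The estate is divided into 5 equal shares of 1/5 among Dayo, Ebele, Lanre, Chidinma, Abiodun.
Dayo predeceased; the 1/5 allotted to Dayo's branch passes to Dayo's issue by representation.
Obafemi is the sole taker at this level and receives the full 1/5.
Ebele is living and takes 1/5.
Lanre predeceased; the 1/5 allotted to Lanre's branch passes to Lanre's issue by representation.
The 1/5 is divided into 4 equal shares of 1/20 among Uzoma, Folake, Bankole, Gbenga.
Uzoma predeceased; the 1/20 allotted to Uzoma's branch passes to Uzoma's issue by representation.
The 1/20 is divided into 2 equal shares of 1/40 among Ronke, Temitope.
Ronke is living and takes 1/40.
Temitope is living and takes 1/40.
Folake is living and takes 1/20.
Bankole is living and takes 1/20.
Gbenga is living and takes 1/20.
Chidinma is living and takes 1/5.
Abiodun is living and takes 1/5.

Abiodun 1/5; Bankole 1/20; Chidinma 1/5; Ebele 1/5; Folake 1/20; Gbenga 1/20; Obafemi 1/5; Ronke 1/40; Temitope 1/40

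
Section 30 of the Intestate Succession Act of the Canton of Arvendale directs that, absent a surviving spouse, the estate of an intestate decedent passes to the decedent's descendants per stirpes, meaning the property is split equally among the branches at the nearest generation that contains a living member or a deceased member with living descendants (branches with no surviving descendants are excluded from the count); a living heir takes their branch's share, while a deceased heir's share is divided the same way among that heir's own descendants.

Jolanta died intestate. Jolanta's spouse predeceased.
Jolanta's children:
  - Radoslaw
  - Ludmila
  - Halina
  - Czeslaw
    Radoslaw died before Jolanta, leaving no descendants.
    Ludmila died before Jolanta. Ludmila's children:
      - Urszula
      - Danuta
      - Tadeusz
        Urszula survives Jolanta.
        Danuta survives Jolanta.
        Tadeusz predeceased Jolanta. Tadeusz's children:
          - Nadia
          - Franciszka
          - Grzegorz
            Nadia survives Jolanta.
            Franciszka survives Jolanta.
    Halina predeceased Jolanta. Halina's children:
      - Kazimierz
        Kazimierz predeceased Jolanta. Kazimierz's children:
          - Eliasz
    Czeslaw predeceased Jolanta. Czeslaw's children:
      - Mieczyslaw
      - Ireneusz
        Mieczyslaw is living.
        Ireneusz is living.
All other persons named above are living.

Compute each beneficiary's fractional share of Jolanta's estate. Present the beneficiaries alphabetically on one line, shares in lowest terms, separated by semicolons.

Danuta 1/9; Eliasz 1/3; Franciszka 1/27; Grzegorz 1/27; Ireneusz 1/6; Mieczyslaw 1/6; Nadia 1/27; Urszula 1/9

There is no surviving spouse, so the entire estate passes to Jolanta's descendants per stirpes.
Radoslaw left no surviving issue, so that branch lapses and is disregarded.
The estate is divided into 3 equal shares of 1/3 among Ludmila, Halina, Czeslaw.
Ludmila predeceased; the 1/3 allotted to Ludmila's branch passes to Ludmila's issue by representation.
The 1/3 is divided into 3 equal shares of 1/9 among Urszula, Danuta, Tadeusz.
Urszula is living and takes 1/9.
Danuta is living and takes 1/9.
Tadeusz predeceased; the 1/9 allotted to Tadeusz's branch passes to Tadeusz's issue by representation.
The 1/9 is divided into 3 equal shares of 1/27 among Nadia, Franciszka, Grzegorz.
Nadia is living and takes 1/27.
Franciszka is living and takes 1/27.
Grzegorz is living and takes 1/27.
Halina predeceased; the 1/3 allotted to Halina's branch passes to Halina's issue by representation.
Kazimierz's line is the sole branch at this level, so the full 1/3 passes to Kazimierz's issue by representation.
Eliasz is the sole taker at this level and receives the full 1/3.
Czeslaw predeceased; the 1/3 allotted to Czeslaw's branch passes to Czeslaw's issue by representation.
The 1/3 is divided into 2 equal shares of 1/6 among Mieczyslaw, Ireneusz.
Mieczyslaw is living and takes 1/6.
Ireneusz is living and takes 1/6.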